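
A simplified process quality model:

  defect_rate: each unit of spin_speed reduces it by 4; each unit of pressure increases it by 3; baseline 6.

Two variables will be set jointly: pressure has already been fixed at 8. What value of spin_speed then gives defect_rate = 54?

spin_speed = -6

With pressure held at 8:
Substituting into the defect_rate equation gives defect_rate = -4*spin_speed + 30.
Solve -4*spin_speed + 30 = 54: spin_speed = (54 - 30) / -4 = -6.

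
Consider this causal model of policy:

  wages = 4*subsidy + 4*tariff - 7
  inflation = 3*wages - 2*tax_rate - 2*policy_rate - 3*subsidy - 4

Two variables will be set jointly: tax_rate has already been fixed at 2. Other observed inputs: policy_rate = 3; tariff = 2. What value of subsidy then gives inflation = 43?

subsidy = 6

With tax_rate held at 2:
Substituting into the wages equation gives wages = 4*subsidy + 1.
So inflation = 9*subsidy - 11.
Solve 9*subsidy - 11 = 43: subsidy = (43 + 11) / 9 = 6.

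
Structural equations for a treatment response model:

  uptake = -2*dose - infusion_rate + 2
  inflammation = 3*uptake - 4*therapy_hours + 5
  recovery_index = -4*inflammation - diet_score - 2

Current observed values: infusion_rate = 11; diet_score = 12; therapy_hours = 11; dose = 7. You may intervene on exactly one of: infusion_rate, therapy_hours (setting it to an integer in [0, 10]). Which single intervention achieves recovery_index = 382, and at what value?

set infusion_rate = 8

Intervening on infusion_rate: with other inputs at their observed values, recovery_index = 12*infusion_rate + 286. Solving for 382 gives infusion_rate = 8, within [0, 10].
Intervening on therapy_hours: recovery_index = 16*therapy_hours + 242. Reaching 382 requires therapy_hours = 35/4, not an integer.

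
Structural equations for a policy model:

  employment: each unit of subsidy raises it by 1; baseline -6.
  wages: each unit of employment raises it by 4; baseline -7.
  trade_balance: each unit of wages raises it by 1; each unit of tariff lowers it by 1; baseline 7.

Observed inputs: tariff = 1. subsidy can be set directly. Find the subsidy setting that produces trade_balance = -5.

subsidy = 5

Substituting into the wages equation gives wages = 4*subsidy - 31.
This gives trade_balance = 4*subsidy - 25.
Solve 4*subsidy - 25 = -5: subsidy = (-5 + 25) / 4 = 5.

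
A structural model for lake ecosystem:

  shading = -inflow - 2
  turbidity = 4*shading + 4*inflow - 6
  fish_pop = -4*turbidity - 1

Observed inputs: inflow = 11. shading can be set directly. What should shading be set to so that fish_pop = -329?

Intervening on shading fixes its value directly, overriding its dependence on inflow.
Substituting into the turbidity equation gives turbidity = 4*shading + 38.
Substituting into the fish_pop equation gives fish_pop = -16*shading - 153.
Solve -16*shading - 153 = -329: shading = (-329 + 153) / -16 = 11.

shading = 11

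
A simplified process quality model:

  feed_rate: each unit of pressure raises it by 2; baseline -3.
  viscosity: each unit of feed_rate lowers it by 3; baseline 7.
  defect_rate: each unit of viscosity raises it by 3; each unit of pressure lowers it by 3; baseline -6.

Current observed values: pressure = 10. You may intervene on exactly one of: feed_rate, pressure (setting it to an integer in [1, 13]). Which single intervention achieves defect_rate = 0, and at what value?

set pressure = 2

Intervening on feed_rate: defect_rate = -9*feed_rate - 15. Reaching 0 requires feed_rate = -5/3, not an integer.
Intervening on pressure: with other inputs at their observed values, defect_rate = -21*pressure + 42. Solving for 0 gives pressure = 2, within [1, 13].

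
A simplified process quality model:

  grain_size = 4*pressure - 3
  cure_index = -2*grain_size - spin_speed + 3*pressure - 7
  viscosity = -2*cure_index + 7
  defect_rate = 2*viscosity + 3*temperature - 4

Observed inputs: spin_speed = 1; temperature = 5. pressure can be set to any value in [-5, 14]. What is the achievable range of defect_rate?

Substituting into the cure_index equation gives cure_index = -5*pressure - 2.
Substituting into the viscosity equation gives viscosity = 10*pressure + 11.
defect_rate becomes 20*pressure + 33.
Linear in pressure, so extremes are at the endpoints: pressure = -5 gives defect_rate = -67; pressure = 14 gives defect_rate = 313.

-67 to 313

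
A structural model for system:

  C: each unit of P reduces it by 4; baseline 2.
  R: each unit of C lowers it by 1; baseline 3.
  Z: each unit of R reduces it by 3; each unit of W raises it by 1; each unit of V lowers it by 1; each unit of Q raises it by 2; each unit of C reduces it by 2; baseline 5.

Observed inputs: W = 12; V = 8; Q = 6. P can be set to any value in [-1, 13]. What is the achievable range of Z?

-38 to 18

Substituting into the R equation gives R = 4*P + 1.
Substituting into the Z equation gives Z = -4*P + 14.
Linear in P, so extremes are at the endpoints: P = -1 gives Z = 18; P = 13 gives Z = -38.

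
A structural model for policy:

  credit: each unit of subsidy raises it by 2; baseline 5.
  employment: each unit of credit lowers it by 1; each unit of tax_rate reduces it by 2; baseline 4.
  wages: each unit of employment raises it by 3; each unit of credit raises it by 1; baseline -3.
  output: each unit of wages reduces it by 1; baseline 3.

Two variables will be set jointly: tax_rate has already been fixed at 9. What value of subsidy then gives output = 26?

subsidy = -8

With tax_rate held at 9:
Substituting into the employment equation gives employment = -2*subsidy - 19.
So wages = -4*subsidy - 55.
This gives output = 4*subsidy + 58.
Solve 4*subsidy + 58 = 26: subsidy = (26 - 58) / 4 = -8.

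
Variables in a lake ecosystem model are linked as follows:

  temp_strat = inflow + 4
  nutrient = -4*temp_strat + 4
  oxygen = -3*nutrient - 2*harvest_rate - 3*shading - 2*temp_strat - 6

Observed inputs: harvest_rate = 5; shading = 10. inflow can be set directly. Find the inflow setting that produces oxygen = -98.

inflow = -8

Substituting into the nutrient equation gives nutrient = -4*inflow - 12.
Substituting into the oxygen equation gives oxygen = 10*inflow - 18.
Solve 10*inflow - 18 = -98: inflow = (-98 + 18) / 10 = -8.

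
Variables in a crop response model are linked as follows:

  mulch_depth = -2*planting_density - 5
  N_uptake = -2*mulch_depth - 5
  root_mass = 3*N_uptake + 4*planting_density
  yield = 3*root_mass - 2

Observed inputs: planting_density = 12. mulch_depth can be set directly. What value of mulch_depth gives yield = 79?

mulch_depth = 1

Intervening on mulch_depth fixes its value directly, overriding its dependence on planting_density.
Substituting into the root_mass equation gives root_mass = -6*mulch_depth + 33.
yield becomes -18*mulch_depth + 97.
Solve -18*mulch_depth + 97 = 79: mulch_depth = (79 - 97) / -18 = 1.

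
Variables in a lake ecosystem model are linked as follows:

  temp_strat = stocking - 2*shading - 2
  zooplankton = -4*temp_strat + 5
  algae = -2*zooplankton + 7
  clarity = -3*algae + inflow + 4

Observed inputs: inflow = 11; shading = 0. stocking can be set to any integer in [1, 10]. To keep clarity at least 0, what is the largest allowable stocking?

Substituting into the temp_strat equation gives temp_strat = stocking - 2.
Substituting into the zooplankton equation gives zooplankton = -4*stocking + 13.
So algae = 8*stocking - 19.
Substituting into the clarity equation gives clarity = -24*stocking + 72.
Require -24*stocking + 72 ≥ 0, so stocking ≤ 3.
The largest integer in [1, 10] satisfying this is 3.

stocking = 3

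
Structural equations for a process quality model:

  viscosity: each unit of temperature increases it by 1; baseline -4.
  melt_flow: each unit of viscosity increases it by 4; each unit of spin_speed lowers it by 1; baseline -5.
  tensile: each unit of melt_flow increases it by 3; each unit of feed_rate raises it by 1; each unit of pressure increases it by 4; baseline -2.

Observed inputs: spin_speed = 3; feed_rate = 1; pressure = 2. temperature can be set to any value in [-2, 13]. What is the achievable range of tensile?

Substituting into the melt_flow equation gives melt_flow = 4*temperature - 24.
So tensile = 12*temperature - 65.
Linear in temperature, so extremes are at the endpoints: temperature = -2 gives tensile = -89; temperature = 13 gives tensile = 91.

-89 to 91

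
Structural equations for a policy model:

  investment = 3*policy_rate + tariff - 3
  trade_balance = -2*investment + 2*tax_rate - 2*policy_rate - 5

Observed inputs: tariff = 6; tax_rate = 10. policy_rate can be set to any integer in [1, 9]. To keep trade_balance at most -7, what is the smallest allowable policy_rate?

Substituting into the investment equation gives investment = 3*policy_rate + 3.
Substituting into the trade_balance equation gives trade_balance = -8*policy_rate + 9.
Require -8*policy_rate + 9 ≤ -7, so policy_rate ≥ 2.
The smallest integer in [1, 9] satisfying this is 2.

policy_rate = 2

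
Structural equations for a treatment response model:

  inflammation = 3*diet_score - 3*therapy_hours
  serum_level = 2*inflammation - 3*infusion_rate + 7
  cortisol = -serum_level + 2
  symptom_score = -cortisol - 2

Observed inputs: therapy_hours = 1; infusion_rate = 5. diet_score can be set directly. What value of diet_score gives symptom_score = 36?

Substituting into the inflammation equation gives inflammation = 3*diet_score - 3.
Substituting into the serum_level equation gives serum_level = 6*diet_score - 14.
Substituting into the cortisol equation gives cortisol = -6*diet_score + 16.
Substituting into the symptom_score equation gives symptom_score = 6*diet_score - 18.
Solve 6*diet_score - 18 = 36: diet_score = (36 + 18) / 6 = 9.

diet_score = 9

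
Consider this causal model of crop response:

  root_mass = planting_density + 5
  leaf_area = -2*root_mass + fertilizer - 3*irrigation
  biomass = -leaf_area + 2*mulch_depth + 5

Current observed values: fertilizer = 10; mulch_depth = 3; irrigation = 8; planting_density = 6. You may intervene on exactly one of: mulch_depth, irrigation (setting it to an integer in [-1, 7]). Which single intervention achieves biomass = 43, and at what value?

Intervening on mulch_depth: with other inputs at their observed values, biomass = 2*mulch_depth + 41. Solving for 43 gives mulch_depth = 1, within [-1, 7].
Intervening on irrigation: biomass = 3*irrigation + 23. Reaching 43 requires irrigation = 20/3, not an integer.

set mulch_depth = 1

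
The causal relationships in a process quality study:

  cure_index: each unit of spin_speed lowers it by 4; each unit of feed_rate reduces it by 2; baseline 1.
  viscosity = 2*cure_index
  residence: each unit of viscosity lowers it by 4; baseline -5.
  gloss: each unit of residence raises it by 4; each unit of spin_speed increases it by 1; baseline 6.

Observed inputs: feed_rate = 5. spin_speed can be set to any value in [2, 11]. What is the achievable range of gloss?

532 to 1693

Substituting into the cure_index equation gives cure_index = -4*spin_speed - 9.
So viscosity = -8*spin_speed - 18.
Substituting into the residence equation gives residence = 32*spin_speed + 67.
gloss becomes 129*spin_speed + 274.
Linear in spin_speed, so extremes are at the endpoints: spin_speed = 2 gives gloss = 532; spin_speed = 11 gives gloss = 1693.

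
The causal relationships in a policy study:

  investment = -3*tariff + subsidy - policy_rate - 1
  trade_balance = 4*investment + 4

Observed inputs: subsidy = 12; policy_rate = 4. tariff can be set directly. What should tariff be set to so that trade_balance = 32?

tariff = 0

Substituting into the investment equation gives investment = -3*tariff + 7.
Substituting into the trade_balance equation gives trade_balance = -12*tariff + 32.
Solve -12*tariff + 32 = 32: tariff = (32 - 32) / -12 = 0.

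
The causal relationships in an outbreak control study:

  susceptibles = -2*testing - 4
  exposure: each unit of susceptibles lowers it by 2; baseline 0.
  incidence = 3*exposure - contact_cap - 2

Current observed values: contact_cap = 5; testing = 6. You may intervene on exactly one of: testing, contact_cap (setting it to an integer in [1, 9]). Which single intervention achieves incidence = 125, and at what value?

Intervening on testing: with other inputs at their observed values, incidence = 12*testing + 17. Solving for 125 gives testing = 9, within [1, 9].
Intervening on contact_cap: incidence = -contact_cap + 94. Reaching 125 requires contact_cap = -31, outside [1, 9].

set testing = 9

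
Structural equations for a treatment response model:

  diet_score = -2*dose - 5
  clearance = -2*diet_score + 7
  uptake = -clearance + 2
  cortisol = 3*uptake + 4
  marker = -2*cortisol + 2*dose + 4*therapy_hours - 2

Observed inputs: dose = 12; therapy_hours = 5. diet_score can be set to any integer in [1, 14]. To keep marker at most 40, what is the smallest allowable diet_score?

Intervening on diet_score fixes its value directly, overriding its dependence on dose.
Substituting into the uptake equation gives uptake = 2*diet_score - 5.
This gives cortisol = 6*diet_score - 11.
Substituting into the marker equation gives marker = -12*diet_score + 64.
Require -12*diet_score + 64 ≤ 40, so diet_score ≥ 2.
The smallest integer in [1, 14] satisfying this is 2.

diet_score = 2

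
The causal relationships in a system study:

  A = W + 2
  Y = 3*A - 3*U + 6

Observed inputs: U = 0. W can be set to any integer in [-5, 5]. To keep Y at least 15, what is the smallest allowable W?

W = 1

Substituting into the Y equation gives Y = 3*W + 12.
Require 3*W + 12 ≥ 15, so W ≥ 1.
The smallest integer in [-5, 5] satisfying this is 1.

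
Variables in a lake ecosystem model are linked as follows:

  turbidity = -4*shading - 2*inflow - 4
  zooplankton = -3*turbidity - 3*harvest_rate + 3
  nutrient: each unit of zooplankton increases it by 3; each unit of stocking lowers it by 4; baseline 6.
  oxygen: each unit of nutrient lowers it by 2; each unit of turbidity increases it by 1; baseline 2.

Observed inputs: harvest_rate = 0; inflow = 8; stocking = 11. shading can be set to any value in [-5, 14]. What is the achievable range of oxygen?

Substituting into the turbidity equation gives turbidity = -4*shading - 20.
Substituting into the zooplankton equation gives zooplankton = 12*shading + 63.
nutrient becomes 36*shading + 151.
Substituting into the oxygen equation gives oxygen = -76*shading - 320.
Linear in shading, so extremes are at the endpoints: shading = -5 gives oxygen = 60; shading = 14 gives oxygen = -1384.

-1384 to 60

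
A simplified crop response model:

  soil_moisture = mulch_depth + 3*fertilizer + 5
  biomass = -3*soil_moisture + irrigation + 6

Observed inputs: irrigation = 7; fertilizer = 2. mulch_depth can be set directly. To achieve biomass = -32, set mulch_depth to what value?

mulch_depth = 4

Substituting into the soil_moisture equation gives soil_moisture = mulch_depth + 11.
Substituting into the biomass equation gives biomass = -3*mulch_depth - 20.
Solve -3*mulch_depth - 20 = -32: mulch_depth = (-32 + 20) / -3 = 4.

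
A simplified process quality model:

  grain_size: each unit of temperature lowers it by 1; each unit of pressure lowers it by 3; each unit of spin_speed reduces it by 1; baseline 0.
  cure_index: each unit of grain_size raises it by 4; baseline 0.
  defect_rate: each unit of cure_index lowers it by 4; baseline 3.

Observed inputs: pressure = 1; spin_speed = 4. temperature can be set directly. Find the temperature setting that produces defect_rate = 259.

Substituting into the grain_size equation gives grain_size = -temperature - 7.
So cure_index = -4*temperature - 28.
Substituting into the defect_rate equation gives defect_rate = 16*temperature + 115.
Solve 16*temperature + 115 = 259: temperature = (259 - 115) / 16 = 9.

temperature = 9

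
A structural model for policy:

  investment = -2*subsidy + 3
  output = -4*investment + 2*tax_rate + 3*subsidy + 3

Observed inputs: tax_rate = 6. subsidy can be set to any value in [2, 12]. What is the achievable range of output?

25 to 135

Substituting into the output equation gives output = 11*subsidy + 3.
Linear in subsidy, so extremes are at the endpoints: subsidy = 2 gives output = 25; subsidy = 12 gives output = 135.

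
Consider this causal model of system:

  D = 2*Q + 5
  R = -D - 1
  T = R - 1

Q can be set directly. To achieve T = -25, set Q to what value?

Q = 9

Substituting into the R equation gives R = -2*Q - 6.
T becomes -2*Q - 7.
Solve -2*Q - 7 = -25: Q = (-25 + 7) / -2 = 9.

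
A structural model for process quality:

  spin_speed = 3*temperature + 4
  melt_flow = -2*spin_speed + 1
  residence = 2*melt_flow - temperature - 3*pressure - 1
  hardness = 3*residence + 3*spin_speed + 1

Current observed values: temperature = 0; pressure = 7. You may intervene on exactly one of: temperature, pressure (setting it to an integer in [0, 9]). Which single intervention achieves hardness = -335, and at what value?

set temperature = 8

Intervening on temperature: with other inputs at their observed values, hardness = -30*temperature - 95. Solving for -335 gives temperature = 8, within [0, 9].
Intervening on pressure: hardness = -9*pressure - 32. Reaching -335 requires pressure = 101/3, not an integer.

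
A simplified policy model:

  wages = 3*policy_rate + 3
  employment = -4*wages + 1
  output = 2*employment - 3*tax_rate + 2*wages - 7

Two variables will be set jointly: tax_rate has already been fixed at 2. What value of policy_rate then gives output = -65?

policy_rate = 2

With tax_rate held at 2:
Substituting into the employment equation gives employment = -12*policy_rate - 11.
So output = -18*policy_rate - 29.
Solve -18*policy_rate - 29 = -65: policy_rate = (-65 + 29) / -18 = 2.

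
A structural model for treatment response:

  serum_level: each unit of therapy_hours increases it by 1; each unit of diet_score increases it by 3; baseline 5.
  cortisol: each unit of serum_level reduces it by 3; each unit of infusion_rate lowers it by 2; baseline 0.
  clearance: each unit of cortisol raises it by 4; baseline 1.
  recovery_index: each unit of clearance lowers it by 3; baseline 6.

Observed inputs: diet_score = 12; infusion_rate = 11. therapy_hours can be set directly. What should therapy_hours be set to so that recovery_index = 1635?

therapy_hours = -3

Substituting into the serum_level equation gives serum_level = therapy_hours + 41.
cortisol becomes -3*therapy_hours - 145.
So clearance = -12*therapy_hours - 579.
Substituting into the recovery_index equation gives recovery_index = 36*therapy_hours + 1743.
Solve 36*therapy_hours + 1743 = 1635: therapy_hours = (1635 - 1743) / 36 = -3.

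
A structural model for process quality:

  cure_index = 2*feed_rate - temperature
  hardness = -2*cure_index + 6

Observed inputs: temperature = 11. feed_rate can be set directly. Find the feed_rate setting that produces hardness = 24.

Substituting into the cure_index equation gives cure_index = 2*feed_rate - 11.
So hardness = -4*feed_rate + 28.
Solve -4*feed_rate + 28 = 24: feed_rate = (24 - 28) / -4 = 1.

feed_rate = 1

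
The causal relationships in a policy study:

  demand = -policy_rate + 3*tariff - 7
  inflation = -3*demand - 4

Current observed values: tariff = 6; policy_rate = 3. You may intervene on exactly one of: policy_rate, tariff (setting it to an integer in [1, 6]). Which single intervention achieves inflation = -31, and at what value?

Intervening on policy_rate: with other inputs at their observed values, inflation = 3*policy_rate - 37. Solving for -31 gives policy_rate = 2, within [1, 6].
Intervening on tariff: inflation = -9*tariff + 26. Reaching -31 requires tariff = 19/3, not an integer.

set policy_rate = 2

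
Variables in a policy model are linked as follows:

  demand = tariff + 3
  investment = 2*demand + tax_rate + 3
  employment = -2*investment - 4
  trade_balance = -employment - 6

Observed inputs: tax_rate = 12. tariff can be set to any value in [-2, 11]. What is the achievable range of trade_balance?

Substituting into the investment equation gives investment = 2*tariff + 21.
Substituting into the employment equation gives employment = -4*tariff - 46.
This gives trade_balance = 4*tariff + 40.
Linear in tariff, so extremes are at the endpoints: tariff = -2 gives trade_balance = 32; tariff = 11 gives trade_balance = 84.

32 to 84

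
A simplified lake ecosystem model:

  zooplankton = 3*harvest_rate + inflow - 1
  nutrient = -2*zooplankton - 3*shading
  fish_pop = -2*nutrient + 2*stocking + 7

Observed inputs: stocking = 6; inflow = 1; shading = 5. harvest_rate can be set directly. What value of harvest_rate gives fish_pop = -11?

Substituting into the zooplankton equation gives zooplankton = 3*harvest_rate.
nutrient becomes -6*harvest_rate - 15.
Substituting into the fish_pop equation gives fish_pop = 12*harvest_rate + 49.
Solve 12*harvest_rate + 49 = -11: harvest_rate = (-11 - 49) / 12 = -5.

harvest_rate = -5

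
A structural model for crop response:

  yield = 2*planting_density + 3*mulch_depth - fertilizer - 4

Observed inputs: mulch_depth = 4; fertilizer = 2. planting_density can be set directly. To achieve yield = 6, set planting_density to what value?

planting_density = 0

Substituting into the yield equation gives yield = 2*planting_density + 6.
Solve 2*planting_density + 6 = 6: planting_density = (6 - 6) / 2 = 0.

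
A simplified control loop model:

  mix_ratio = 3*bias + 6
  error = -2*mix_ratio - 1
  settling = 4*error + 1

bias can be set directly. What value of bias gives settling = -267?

Substituting into the error equation gives error = -6*bias - 13.
This gives settling = -24*bias - 51.
Solve -24*bias - 51 = -267: bias = (-267 + 51) / -24 = 9.

bias = 9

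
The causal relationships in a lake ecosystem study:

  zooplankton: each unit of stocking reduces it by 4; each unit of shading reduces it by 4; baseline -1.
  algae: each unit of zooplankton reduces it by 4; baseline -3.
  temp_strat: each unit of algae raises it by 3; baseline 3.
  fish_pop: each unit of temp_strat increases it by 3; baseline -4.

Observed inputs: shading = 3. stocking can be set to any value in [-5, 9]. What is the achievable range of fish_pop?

-274 to 1742

Substituting into the zooplankton equation gives zooplankton = -4*stocking - 13.
algae becomes 16*stocking + 49.
Substituting into the temp_strat equation gives temp_strat = 48*stocking + 150.
Substituting into the fish_pop equation gives fish_pop = 144*stocking + 446.
Linear in stocking, so extremes are at the endpoints: stocking = -5 gives fish_pop = -274; stocking = 9 gives fish_pop = 1742.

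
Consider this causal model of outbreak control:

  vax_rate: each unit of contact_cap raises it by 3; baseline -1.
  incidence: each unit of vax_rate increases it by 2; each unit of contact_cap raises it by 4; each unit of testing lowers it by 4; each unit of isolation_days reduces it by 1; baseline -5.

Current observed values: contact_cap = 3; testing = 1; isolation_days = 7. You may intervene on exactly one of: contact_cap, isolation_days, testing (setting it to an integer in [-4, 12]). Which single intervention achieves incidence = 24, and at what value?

Intervening on contact_cap: incidence = 10*contact_cap - 18. Reaching 24 requires contact_cap = 21/5, not an integer.
Intervening on isolation_days: incidence = -isolation_days + 19. Reaching 24 requires isolation_days = -5, outside [-4, 12].
Intervening on testing: with other inputs at their observed values, incidence = -4*testing + 16. Solving for 24 gives testing = -2, within [-4, 12].

set testing = -2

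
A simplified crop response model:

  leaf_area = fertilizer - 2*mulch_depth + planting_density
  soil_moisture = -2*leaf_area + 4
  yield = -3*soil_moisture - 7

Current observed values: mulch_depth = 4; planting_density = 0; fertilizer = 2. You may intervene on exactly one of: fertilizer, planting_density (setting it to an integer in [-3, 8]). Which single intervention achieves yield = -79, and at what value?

Intervening on fertilizer: with other inputs at their observed values, yield = 6*fertilizer - 67. Solving for -79 gives fertilizer = -2, within [-3, 8].
Intervening on planting_density: yield = 6*planting_density - 55. Reaching -79 requires planting_density = -4, outside [-3, 8].

set fertilizer = -2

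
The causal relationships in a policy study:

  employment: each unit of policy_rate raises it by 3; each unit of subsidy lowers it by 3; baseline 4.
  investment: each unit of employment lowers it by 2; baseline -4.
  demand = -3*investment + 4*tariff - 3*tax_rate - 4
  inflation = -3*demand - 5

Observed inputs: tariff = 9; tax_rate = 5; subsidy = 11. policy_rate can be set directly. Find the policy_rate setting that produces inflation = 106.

Substituting into the employment equation gives employment = 3*policy_rate - 29.
investment becomes -6*policy_rate + 54.
demand becomes 18*policy_rate - 145.
Substituting into the inflation equation gives inflation = -54*policy_rate + 430.
Solve -54*policy_rate + 430 = 106: policy_rate = (106 - 430) / -54 = 6.

policy_rate = 6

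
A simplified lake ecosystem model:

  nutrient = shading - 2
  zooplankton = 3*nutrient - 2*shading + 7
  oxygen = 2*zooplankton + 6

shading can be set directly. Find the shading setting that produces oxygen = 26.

Substituting into the zooplankton equation gives zooplankton = shading + 1.
Substituting into the oxygen equation gives oxygen = 2*shading + 8.
Solve 2*shading + 8 = 26: shading = (26 - 8) / 2 = 9.

shading = 9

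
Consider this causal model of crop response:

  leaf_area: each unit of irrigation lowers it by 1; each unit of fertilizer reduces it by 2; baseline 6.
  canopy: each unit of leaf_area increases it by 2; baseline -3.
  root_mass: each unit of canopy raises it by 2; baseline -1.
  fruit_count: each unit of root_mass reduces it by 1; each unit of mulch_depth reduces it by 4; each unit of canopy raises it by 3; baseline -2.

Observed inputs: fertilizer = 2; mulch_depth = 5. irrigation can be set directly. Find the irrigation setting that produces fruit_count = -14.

irrigation = -3

Substituting into the leaf_area equation gives leaf_area = -irrigation + 2.
Substituting into the canopy equation gives canopy = -2*irrigation + 1.
So root_mass = -4*irrigation + 1.
fruit_count becomes -2*irrigation - 20.
Solve -2*irrigation - 20 = -14: irrigation = (-14 + 20) / -2 = -3.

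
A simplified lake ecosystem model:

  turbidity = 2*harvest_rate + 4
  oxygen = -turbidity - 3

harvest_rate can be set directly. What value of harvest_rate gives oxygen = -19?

harvest_rate = 6

Substituting into the oxygen equation gives oxygen = -2*harvest_rate - 7.
Solve -2*harvest_rate - 7 = -19: harvest_rate = (-19 + 7) / -2 = 6.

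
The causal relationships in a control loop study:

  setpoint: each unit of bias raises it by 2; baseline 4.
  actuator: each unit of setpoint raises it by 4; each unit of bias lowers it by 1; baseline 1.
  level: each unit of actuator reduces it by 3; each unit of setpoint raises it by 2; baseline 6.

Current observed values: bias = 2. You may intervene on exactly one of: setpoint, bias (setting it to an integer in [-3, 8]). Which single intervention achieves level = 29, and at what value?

Intervening on setpoint: with other inputs at their observed values, level = -10*setpoint + 9. Solving for 29 gives setpoint = -2, within [-3, 8].
Intervening on bias: level = -17*bias - 37. Reaching 29 requires bias = -66/17, not an integer.

set setpoint = -2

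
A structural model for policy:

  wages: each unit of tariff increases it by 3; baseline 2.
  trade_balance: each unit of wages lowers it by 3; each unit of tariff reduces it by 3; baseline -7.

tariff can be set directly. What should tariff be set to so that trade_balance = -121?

Substituting into the trade_balance equation gives trade_balance = -12*tariff - 13.
Solve -12*tariff - 13 = -121: tariff = (-121 + 13) / -12 = 9.

tariff = 9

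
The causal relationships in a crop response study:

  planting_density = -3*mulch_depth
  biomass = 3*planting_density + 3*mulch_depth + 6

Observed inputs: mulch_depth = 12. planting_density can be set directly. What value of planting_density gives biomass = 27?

planting_density = -5

Intervening on planting_density fixes its value directly, overriding its dependence on mulch_depth.
Substituting into the biomass equation gives biomass = 3*planting_density + 42.
Solve 3*planting_density + 42 = 27: planting_density = (27 - 42) / 3 = -5.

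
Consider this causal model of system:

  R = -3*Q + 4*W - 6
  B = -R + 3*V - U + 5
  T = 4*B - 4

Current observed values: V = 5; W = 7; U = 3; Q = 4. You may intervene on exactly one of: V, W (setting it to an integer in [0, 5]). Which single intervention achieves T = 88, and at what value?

Intervening on V: T = 12*V - 36. Reaching 88 requires V = 31/3, not an integer.
Intervening on W: with other inputs at their observed values, T = -16*W + 136. Solving for 88 gives W = 3, within [0, 5].

set W = 3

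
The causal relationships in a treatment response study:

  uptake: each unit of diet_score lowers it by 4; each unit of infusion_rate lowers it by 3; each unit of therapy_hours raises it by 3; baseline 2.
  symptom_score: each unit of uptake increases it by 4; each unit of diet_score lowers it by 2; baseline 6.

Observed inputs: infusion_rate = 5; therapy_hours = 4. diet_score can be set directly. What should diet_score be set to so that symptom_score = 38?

Substituting into the uptake equation gives uptake = -4*diet_score - 1.
Substituting into the symptom_score equation gives symptom_score = -18*diet_score + 2.
Solve -18*diet_score + 2 = 38: diet_score = (38 - 2) / -18 = -2.

diet_score = -2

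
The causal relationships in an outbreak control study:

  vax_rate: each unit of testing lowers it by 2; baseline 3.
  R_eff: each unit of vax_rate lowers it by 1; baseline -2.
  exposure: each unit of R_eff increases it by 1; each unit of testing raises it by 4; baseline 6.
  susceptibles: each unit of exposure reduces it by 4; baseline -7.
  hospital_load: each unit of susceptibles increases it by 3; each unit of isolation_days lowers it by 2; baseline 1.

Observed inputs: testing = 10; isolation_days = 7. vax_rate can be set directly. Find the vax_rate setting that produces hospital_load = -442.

vax_rate = 10

Intervening on vax_rate fixes its value directly, overriding its dependence on testing.
Substituting into the exposure equation gives exposure = -vax_rate + 44.
Substituting into the susceptibles equation gives susceptibles = 4*vax_rate - 183.
Substituting into the hospital_load equation gives hospital_load = 12*vax_rate - 562.
Solve 12*vax_rate - 562 = -442: vax_rate = (-442 + 562) / 12 = 10.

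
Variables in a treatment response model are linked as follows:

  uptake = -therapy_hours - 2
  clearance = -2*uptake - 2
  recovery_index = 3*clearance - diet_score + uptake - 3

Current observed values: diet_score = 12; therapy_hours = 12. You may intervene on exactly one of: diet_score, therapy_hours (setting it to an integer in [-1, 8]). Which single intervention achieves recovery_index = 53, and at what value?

set diet_score = 8

Intervening on diet_score: with other inputs at their observed values, recovery_index = -diet_score + 61. Solving for 53 gives diet_score = 8, within [-1, 8].
Intervening on therapy_hours: recovery_index = 5*therapy_hours - 11. Reaching 53 requires therapy_hours = 64/5, not an integer.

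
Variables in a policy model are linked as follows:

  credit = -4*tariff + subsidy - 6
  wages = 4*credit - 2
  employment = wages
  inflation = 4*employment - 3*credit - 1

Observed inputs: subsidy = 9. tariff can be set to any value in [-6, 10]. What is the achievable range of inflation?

-490 to 342

Substituting into the credit equation gives credit = -4*tariff + 3.
Substituting into the wages equation gives wages = -16*tariff + 10.
Substituting into the employment equation gives employment = -16*tariff + 10.
So inflation = -52*tariff + 30.
Linear in tariff, so extremes are at the endpoints: tariff = -6 gives inflation = 342; tariff = 10 gives inflation = -490.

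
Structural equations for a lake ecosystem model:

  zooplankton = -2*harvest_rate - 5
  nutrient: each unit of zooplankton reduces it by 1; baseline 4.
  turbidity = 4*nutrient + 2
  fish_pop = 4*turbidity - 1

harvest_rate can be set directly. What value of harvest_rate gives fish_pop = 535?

harvest_rate = 12

Substituting into the nutrient equation gives nutrient = 2*harvest_rate + 9.
This gives turbidity = 8*harvest_rate + 38.
Substituting into the fish_pop equation gives fish_pop = 32*harvest_rate + 151.
Solve 32*harvest_rate + 151 = 535: harvest_rate = (535 - 151) / 32 = 12.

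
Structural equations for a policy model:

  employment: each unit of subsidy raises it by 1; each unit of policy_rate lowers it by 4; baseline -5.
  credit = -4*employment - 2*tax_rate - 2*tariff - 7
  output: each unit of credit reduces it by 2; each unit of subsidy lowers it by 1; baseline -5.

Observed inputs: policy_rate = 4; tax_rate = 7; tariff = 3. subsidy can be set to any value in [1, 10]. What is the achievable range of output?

Substituting into the employment equation gives employment = subsidy - 21.
Substituting into the credit equation gives credit = -4*subsidy + 57.
This gives output = 7*subsidy - 119.
Linear in subsidy, so extremes are at the endpoints: subsidy = 1 gives output = -112; subsidy = 10 gives output = -49.

-112 to -49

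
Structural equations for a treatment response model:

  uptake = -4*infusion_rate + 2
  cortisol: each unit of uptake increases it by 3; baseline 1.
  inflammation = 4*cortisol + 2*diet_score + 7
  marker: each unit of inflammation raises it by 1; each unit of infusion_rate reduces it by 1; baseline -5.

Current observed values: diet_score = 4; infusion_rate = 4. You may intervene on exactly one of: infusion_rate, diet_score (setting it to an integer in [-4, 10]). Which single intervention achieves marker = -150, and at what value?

set diet_score = 8

Intervening on infusion_rate: marker = -49*infusion_rate + 38. Reaching -150 requires infusion_rate = 188/49, not an integer.
Intervening on diet_score: with other inputs at their observed values, marker = 2*diet_score - 166. Solving for -150 gives diet_score = 8, within [-4, 10].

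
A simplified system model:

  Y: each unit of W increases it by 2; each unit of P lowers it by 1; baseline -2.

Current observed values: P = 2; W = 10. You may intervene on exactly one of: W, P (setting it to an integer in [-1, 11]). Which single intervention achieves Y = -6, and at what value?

set W = -1

Intervening on W: with other inputs at their observed values, Y = 2*W - 4. Solving for -6 gives W = -1, within [-1, 11].
Intervening on P: Y = -P + 18. Reaching -6 requires P = 24, outside [-1, 11].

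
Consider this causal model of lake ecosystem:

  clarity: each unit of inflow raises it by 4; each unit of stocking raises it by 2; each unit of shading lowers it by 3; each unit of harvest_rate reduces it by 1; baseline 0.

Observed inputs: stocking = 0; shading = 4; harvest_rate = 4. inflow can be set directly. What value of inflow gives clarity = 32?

Substituting into the clarity equation gives clarity = 4*inflow - 16.
Solve 4*inflow - 16 = 32: inflow = (32 + 16) / 4 = 12.

inflow = 12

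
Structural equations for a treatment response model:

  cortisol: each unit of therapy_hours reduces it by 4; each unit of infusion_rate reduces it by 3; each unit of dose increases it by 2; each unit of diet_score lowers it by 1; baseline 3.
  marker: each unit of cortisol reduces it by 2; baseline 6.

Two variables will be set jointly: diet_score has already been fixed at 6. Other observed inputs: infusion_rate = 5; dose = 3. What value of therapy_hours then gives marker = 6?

therapy_hours = -3

With diet_score held at 6:
Substituting into the cortisol equation gives cortisol = -4*therapy_hours - 12.
Substituting into the marker equation gives marker = 8*therapy_hours + 30.
Solve 8*therapy_hours + 30 = 6: therapy_hours = (6 - 30) / 8 = -3.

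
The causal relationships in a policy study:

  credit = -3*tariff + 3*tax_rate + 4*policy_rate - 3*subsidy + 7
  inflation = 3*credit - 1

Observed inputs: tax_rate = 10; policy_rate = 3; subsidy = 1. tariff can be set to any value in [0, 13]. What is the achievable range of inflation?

20 to 137

Substituting into the credit equation gives credit = -3*tariff + 46.
This gives inflation = -9*tariff + 137.
Linear in tariff, so extremes are at the endpoints: tariff = 0 gives inflation = 137; tariff = 13 gives inflation = 20.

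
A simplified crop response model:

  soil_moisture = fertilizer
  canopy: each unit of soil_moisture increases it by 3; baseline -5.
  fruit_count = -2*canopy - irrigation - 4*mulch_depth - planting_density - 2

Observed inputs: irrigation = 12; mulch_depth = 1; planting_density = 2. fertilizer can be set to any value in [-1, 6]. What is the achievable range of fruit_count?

-46 to -4

Substituting into the canopy equation gives canopy = 3*fertilizer - 5.
Substituting into the fruit_count equation gives fruit_count = -6*fertilizer - 10.
Linear in fertilizer, so extremes are at the endpoints: fertilizer = -1 gives fruit_count = -4; fertilizer = 6 gives fruit_count = -46.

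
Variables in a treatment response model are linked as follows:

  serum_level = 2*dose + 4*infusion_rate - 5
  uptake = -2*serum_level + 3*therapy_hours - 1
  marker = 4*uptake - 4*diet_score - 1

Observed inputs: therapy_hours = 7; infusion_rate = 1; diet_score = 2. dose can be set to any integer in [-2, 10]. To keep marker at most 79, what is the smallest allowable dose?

Substituting into the serum_level equation gives serum_level = 2*dose - 1.
So uptake = -4*dose + 22.
Substituting into the marker equation gives marker = -16*dose + 79.
Require -16*dose + 79 ≤ 79, so dose ≥ 0.
The smallest integer in [-2, 10] satisfying this is 0.

dose = 0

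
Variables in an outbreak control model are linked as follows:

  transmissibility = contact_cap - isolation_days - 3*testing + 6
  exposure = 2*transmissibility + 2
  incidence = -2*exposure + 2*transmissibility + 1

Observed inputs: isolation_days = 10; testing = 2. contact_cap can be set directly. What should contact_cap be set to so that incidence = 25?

contact_cap = -4

Substituting into the transmissibility equation gives transmissibility = contact_cap - 10.
Substituting into the exposure equation gives exposure = 2*contact_cap - 18.
This gives incidence = -2*contact_cap + 17.
Solve -2*contact_cap + 17 = 25: contact_cap = (25 - 17) / -2 = -4.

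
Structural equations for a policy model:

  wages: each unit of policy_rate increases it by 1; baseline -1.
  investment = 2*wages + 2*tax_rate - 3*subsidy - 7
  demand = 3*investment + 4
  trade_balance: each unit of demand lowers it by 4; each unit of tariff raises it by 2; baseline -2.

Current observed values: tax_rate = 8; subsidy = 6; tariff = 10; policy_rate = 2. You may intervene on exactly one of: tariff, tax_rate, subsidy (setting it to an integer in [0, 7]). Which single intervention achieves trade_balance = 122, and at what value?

set subsidy = 7

Intervening on tariff: trade_balance = 2*tariff + 66. Reaching 122 requires tariff = 28, outside [0, 7].
Intervening on tax_rate: trade_balance = -24*tax_rate + 278. Reaching 122 requires tax_rate = 13/2, not an integer.
Intervening on subsidy: with other inputs at their observed values, trade_balance = 36*subsidy - 130. Solving for 122 gives subsidy = 7, within [0, 7].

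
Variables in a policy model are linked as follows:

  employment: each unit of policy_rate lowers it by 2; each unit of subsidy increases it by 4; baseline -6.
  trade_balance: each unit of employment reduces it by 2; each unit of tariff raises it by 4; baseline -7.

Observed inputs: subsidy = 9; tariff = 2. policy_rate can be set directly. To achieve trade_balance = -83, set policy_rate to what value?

policy_rate = -6

Substituting into the employment equation gives employment = -2*policy_rate + 30.
trade_balance becomes 4*policy_rate - 59.
Solve 4*policy_rate - 59 = -83: policy_rate = (-83 + 59) / 4 = -6.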